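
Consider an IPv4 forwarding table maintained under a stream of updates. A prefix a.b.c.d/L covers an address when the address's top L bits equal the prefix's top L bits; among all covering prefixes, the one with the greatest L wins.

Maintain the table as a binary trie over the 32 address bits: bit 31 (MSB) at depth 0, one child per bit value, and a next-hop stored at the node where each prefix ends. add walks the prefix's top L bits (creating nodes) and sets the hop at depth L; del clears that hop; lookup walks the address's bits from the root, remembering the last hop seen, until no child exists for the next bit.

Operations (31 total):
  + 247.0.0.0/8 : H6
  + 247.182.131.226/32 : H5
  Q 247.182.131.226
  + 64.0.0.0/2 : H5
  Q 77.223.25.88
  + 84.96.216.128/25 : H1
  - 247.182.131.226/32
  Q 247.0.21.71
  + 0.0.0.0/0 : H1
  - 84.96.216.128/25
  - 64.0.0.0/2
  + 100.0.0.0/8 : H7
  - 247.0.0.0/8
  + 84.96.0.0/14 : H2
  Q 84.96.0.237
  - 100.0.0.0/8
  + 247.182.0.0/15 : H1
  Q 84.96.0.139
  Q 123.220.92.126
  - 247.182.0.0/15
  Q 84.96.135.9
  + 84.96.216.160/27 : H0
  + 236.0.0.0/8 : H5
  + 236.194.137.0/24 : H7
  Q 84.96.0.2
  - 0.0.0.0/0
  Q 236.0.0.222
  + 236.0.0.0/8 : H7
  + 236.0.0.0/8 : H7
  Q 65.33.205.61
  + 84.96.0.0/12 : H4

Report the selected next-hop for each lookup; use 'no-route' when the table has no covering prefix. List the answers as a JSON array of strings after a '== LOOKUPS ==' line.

Process each operation:
  add 247.0.0.0/8 -> H6 at depth 8
  add 247.182.131.226/32 -> H5 at depth 32
  Q 247.182.131.226: descend 11110111101101101000001111100010 ; hops seen [H6,H5] ; pick H5
  add 64.0.0.0/2 -> H5 at depth 2
  Q 77.223.25.88: descend 01 ; hops seen [H5] ; pick H5
  add 84.96.216.128/25 -> H1 at depth 25
  del 247.182.131.226/32 (clear depth 32)
  Q 247.0.21.71: descend 11110111 ; hops seen [H6] ; pick H6
  add 0.0.0.0/0 -> H1 at depth 0
  del 84.96.216.128/25 (clear depth 25)
  del 64.0.0.0/2 (clear depth 2)
  add 100.0.0.0/8 -> H7 at depth 8
  del 247.0.0.0/8 (clear depth 8)
  add 84.96.0.0/14 -> H2 at depth 14
  Q 84.96.0.237: descend 0101010001100000 ; hops seen [H1,H2] ; pick H2
  del 100.0.0.0/8 (clear depth 8)
  add 247.182.0.0/15 -> H1 at depth 15
  Q 84.96.0.139: descend 0101010001100000 ; hops seen [H1,H2] ; pick H2
  Q 123.220.92.126: descend 011 ; hops seen [H1] ; pick H1
  del 247.182.0.0/15 (clear depth 15)
  Q 84.96.135.9: descend 01010100011000001 ; hops seen [H1,H2] ; pick H2
  add 84.96.216.160/27 -> H0 at depth 27
  add 236.0.0.0/8 -> H5 at depth 8
  add 236.194.137.0/24 -> H7 at depth 24
  Q 84.96.0.2: descend 0101010001100000 ; hops seen [H1,H2] ; pick H2
  del 0.0.0.0/0 (clear depth 0)
  Q 236.0.0.222: descend 11101100 ; hops seen [H5] ; pick H5
  add 236.0.0.0/8 -> H7 at depth 8
  add 236.0.0.0/8 -> H7 at depth 8
  Q 65.33.205.61: descend 010 ; hops seen [∅] ; pick no-route
  add 84.96.0.0/12 -> H4 at depth 12

== LOOKUPS ==
["H5","H5","H6","H2","H2","H1","H2","H2","H5","no-route"]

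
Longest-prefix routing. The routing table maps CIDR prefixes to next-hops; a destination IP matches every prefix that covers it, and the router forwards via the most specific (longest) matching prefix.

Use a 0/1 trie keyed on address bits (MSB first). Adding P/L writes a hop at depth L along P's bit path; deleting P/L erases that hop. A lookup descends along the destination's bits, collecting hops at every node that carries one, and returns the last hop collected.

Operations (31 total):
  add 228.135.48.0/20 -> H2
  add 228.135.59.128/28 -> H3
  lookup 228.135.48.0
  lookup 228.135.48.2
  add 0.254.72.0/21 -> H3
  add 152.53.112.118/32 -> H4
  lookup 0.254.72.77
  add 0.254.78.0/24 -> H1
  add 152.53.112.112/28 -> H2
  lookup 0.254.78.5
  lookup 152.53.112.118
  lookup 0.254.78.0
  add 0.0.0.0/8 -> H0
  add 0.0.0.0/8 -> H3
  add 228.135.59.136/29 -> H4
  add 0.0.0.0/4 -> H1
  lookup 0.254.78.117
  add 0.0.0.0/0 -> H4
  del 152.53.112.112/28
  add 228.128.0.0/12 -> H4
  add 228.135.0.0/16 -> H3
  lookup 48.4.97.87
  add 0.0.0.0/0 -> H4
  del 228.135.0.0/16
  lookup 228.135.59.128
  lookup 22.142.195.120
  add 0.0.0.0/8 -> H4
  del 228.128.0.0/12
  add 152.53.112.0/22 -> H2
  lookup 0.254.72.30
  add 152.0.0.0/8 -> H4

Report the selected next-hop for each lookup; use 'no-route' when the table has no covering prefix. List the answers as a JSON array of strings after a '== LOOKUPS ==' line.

Process each operation:
  + 228.135.48.0/20 (H2) depth=20
  + 228.135.59.128/28 (H3) depth=28
  Q 228.135.48.0: descend 11100100100001110011 ; hops seen [H2] ; pick H2
  Q 228.135.48.2: descend 11100100100001110011 ; hops seen [H2] ; pick H2
  + 0.254.72.0/21 (H3) depth=21
  + 152.53.112.118/32 (H4) depth=32
  Q 0.254.72.77: descend 000000001111111001001 ; hops seen [H3] ; pick H3
  + 0.254.78.0/24 (H1) depth=24
  + 152.53.112.112/28 (H2) depth=28
  Q 0.254.78.5: descend 000000001111111001001110 ; hops seen [H3,H1] ; pick H1
  Q 152.53.112.118: descend 10011000001101010111000001110110 ; hops seen [H2,H4] ; pick H4
  Q 0.254.78.0: descend 000000001111111001001110 ; hops seen [H3,H1] ; pick H1
  + 0.0.0.0/8 (H0) depth=8
  + 0.0.0.0/8 (H3) depth=8
  + 228.135.59.136/29 (H4) depth=29
  + 0.0.0.0/4 (H1) depth=4
  Q 0.254.78.117: descend 000000001111111001001110 ; hops seen [H1,H3,H3,H1] ; pick H1
  + 0.0.0.0/0 (H4) depth=0
  - 152.53.112.112/28 clear@28
  + 228.128.0.0/12 (H4) depth=12
  + 228.135.0.0/16 (H3) depth=16
  Q 48.4.97.87: descend 00 ; hops seen [H4] ; pick H4
  + 0.0.0.0/0 (H4) depth=0
  - 228.135.0.0/16 clear@16
  Q 228.135.59.128: descend 1110010010000111001110111000 ; hops seen [H4,H4,H2,H3] ; pick H3
  Q 22.142.195.120: descend 000 ; hops seen [H4] ; pick H4
  + 0.0.0.0/8 (H4) depth=8
  - 228.128.0.0/12 clear@12
  + 152.53.112.0/22 (H2) depth=22
  Q 0.254.72.30: descend 000000001111111001001 ; hops seen [H4,H1,H4,H3] ; pick H3
  + 152.0.0.0/8 (H4) depth=8

== LOOKUPS ==
["H2","H2","H3","H1","H4","H1","H1","H4","H3","H4","H3"]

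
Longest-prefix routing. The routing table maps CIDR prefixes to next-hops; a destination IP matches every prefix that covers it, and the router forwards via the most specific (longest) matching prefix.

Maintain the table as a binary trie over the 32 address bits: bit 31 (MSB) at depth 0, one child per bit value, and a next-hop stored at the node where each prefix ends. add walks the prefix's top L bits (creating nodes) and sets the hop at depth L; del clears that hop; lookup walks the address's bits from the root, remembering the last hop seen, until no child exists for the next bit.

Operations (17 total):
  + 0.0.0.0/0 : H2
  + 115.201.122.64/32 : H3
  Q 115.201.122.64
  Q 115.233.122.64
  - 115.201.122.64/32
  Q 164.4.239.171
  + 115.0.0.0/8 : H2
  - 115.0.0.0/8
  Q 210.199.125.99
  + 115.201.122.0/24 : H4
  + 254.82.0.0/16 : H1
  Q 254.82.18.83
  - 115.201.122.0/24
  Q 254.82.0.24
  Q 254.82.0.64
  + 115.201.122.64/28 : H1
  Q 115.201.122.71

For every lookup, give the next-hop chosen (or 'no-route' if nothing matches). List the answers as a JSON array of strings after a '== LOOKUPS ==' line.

Process each operation:
  add 0.0.0.0/0 -> H2 at depth 0
  add 115.201.122.64/32 -> H3 at depth 32
  lookup 115.201.122.64: bits 01110011110010010111101001000000 walk d0:H2→d1:-→d2:-→d3:-→d4:-→d5:-→d6:-→d7:-→d8:-→d9:-→d10:-→d11:-→d12:-→d13:-→d14:-→d15:-→d16:-→d17:-→d18:-→d19:-→d20:-→d21:-→d22:-→d23:-→d24:-→d25:-→d26:-→d27:-→d28:-→d29:-→d30:-→d31:-→d32:H3 -> H3
  lookup 115.233.122.64: bits 0111001111 walk d0:H2→d1:-→d2:-→d3:-→d4:-→d5:-→d6:-→d7:-→d8:-→d9:-→d10:- -> H2
  - 115.201.122.64/32 clear@32
  lookup 164.4.239.171: bits ε walk d0:H2 -> H2
  add 115.0.0.0/8 -> H2 at depth 8
  - 115.0.0.0/8 clear@8
  lookup 210.199.125.99: bits ε walk d0:H2 -> H2
  add 115.201.122.0/24 -> H4 at depth 24
  add 254.82.0.0/16 -> H1 at depth 16
  lookup 254.82.18.83: bits 1111111001010010 walk d0:H2→d1:-→d2:-→d3:-→d4:-→d5:-→d6:-→d7:-→d8:-→d9:-→d10:-→d11:-→d12:-→d13:-→d14:-→d15:-→d16:H1 -> H1
  - 115.201.122.0/24 clear@24
  lookup 254.82.0.24: bits 1111111001010010 walk d0:H2→d1:-→d2:-→d3:-→d4:-→d5:-→d6:-→d7:-→d8:-→d9:-→d10:-→d11:-→d12:-→d13:-→d14:-→d15:-→d16:H1 -> H1
  lookup 254.82.0.64: bits 1111111001010010 walk d0:H2→d1:-→d2:-→d3:-→d4:-→d5:-→d6:-→d7:-→d8:-→d9:-→d10:-→d11:-→d12:-→d13:-→d14:-→d15:-→d16:H1 -> H1
  add 115.201.122.64/28 -> H1 at depth 28
  lookup 115.201.122.71: bits 01110011110010010111101001000 walk d0:H2→d1:-→d2:-→d3:-→d4:-→d5:-→d6:-→d7:-→d8:-→d9:-→d10:-→d11:-→d12:-→d13:-→d14:-→d15:-→d16:-→d17:-→d18:-→d19:-→d20:-→d21:-→d22:-→d23:-→d24:-→d25:-→d26:-→d27:-→d28:H1→d29:- -> H1

== LOOKUPS ==
["H3","H2","H2","H2","H1","H1","H1","H1"]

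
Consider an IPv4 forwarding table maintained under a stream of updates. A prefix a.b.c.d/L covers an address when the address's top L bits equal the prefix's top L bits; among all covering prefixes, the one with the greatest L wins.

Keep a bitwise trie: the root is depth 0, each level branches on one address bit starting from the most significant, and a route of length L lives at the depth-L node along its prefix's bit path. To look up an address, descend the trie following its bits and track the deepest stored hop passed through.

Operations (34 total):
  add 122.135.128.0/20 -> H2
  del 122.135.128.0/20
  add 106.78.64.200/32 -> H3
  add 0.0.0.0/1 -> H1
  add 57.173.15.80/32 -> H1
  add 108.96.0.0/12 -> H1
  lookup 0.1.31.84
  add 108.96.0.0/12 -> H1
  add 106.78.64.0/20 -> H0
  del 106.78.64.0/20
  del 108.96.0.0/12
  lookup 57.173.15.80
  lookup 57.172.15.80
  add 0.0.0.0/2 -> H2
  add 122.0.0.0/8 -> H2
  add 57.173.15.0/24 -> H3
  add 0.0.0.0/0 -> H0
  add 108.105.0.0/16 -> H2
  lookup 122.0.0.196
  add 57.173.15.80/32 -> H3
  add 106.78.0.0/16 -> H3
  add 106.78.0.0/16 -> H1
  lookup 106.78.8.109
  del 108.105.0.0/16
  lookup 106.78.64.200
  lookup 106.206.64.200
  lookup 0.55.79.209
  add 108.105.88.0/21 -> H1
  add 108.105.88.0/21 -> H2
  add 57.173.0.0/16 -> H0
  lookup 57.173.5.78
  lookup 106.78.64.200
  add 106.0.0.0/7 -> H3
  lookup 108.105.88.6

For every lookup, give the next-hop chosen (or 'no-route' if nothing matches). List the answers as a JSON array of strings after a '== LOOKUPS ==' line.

Process each operation:
  + 122.135.128.0/20 (H2) depth=20
  del 122.135.128.0/20 (clear depth 20)
  + 106.78.64.200/32 (H3) depth=32
  + 0.0.0.0/1 (H1) depth=1
  + 57.173.15.80/32 (H1) depth=32
  + 108.96.0.0/12 (H1) depth=12
  lookup 0.1.31.84: bits 00 walk d0:-→d1:H1→d2:- -> H1
  + 108.96.0.0/12 (H1) depth=12
  + 106.78.64.0/20 (H0) depth=20
  del 106.78.64.0/20 (clear depth 20)
  del 108.96.0.0/12 (clear depth 12)
  lookup 57.173.15.80: bits 00111001101011010000111101010000 walk d0:-→d1:H1→d2:-→d3:-→d4:-→d5:-→d6:-→d7:-→d8:-→d9:-→d10:-→d11:-→d12:-→d13:-→d14:-→d15:-→d16:-→d17:-→d18:-→d19:-→d20:-→d21:-→d22:-→d23:-→d24:-→d25:-→d26:-→d27:-→d28:-→d29:-→d30:-→d31:-→d32:H1 -> H1
  lookup 57.172.15.80: bits 001110011010110 walk d0:-→d1:H1→d2:-→d3:-→d4:-→d5:-→d6:-→d7:-→d8:-→d9:-→d10:-→d11:-→d12:-→d13:-→d14:-→d15:- -> H1
  + 0.0.0.0/2 (H2) depth=2
  + 122.0.0.0/8 (H2) depth=8
  + 57.173.15.0/24 (H3) depth=24
  + 0.0.0.0/0 (H0) depth=0
  + 108.105.0.0/16 (H2) depth=16
  lookup 122.0.0.196: bits 01111010 walk d0:H0→d1:H1→d2:-→d3:-→d4:-→d5:-→d6:-→d7:-→d8:H2 -> H2
  + 57.173.15.80/32 (H3) depth=32
  + 106.78.0.0/16 (H3) depth=16
  + 106.78.0.0/16 (H1) depth=16
  lookup 106.78.8.109: bits 01101010010011100 walk d0:H0→d1:H1→d2:-→d3:-→d4:-→d5:-→d6:-→d7:-→d8:-→d9:-→d10:-→d11:-→d12:-→d13:-→d14:-→d15:-→d16:H1→d17:- -> H1
  del 108.105.0.0/16 (clear depth 16)
  lookup 106.78.64.200: bits 01101010010011100100000011001000 walk d0:H0→d1:H1→d2:-→d3:-→d4:-→d5:-→d6:-→d7:-→d8:-→d9:-→d10:-→d11:-→d12:-→d13:-→d14:-→d15:-→d16:H1→d17:-→d18:-→d19:-→d20:-→d21:-→d22:-→d23:-→d24:-→d25:-→d26:-→d27:-→d28:-→d29:-→d30:-→d31:-→d32:H3 -> H3
  lookup 106.206.64.200: bits 01101010 walk d0:H0→d1:H1→d2:-→d3:-→d4:-→d5:-→d6:-→d7:-→d8:- -> H1
  lookup 0.55.79.209: bits 00 walk d0:H0→d1:H1→d2:H2 -> H2
  + 108.105.88.0/21 (H1) depth=21
  + 108.105.88.0/21 (H2) depth=21
  + 57.173.0.0/16 (H0) depth=16
  lookup 57.173.5.78: bits 00111001101011010000 walk d0:H0→d1:H1→d2:H2→d3:-→d4:-→d5:-→d6:-→d7:-→d8:-→d9:-→d10:-→d11:-→d12:-→d13:-→d14:-→d15:-→d16:H0→d17:-→d18:-→d19:-→d20:- -> H0
  lookup 106.78.64.200: bits 01101010010011100100000011001000 walk d0:H0→d1:H1→d2:-→d3:-→d4:-→d5:-→d6:-→d7:-→d8:-→d9:-→d10:-→d11:-→d12:-→d13:-→d14:-→d15:-→d16:H1→d17:-→d18:-→d19:-→d20:-→d21:-→d22:-→d23:-→d24:-→d25:-→d26:-→d27:-→d28:-→d29:-→d30:-→d31:-→d32:H3 -> H3
  + 106.0.0.0/7 (H3) depth=7
  lookup 108.105.88.6: bits 011011000110100101011 walk d0:H0→d1:H1→d2:-→d3:-→d4:-→d5:-→d6:-→d7:-→d8:-→d9:-→d10:-→d11:-→d12:-→d13:-→d14:-→d15:-→d16:-→d17:-→d18:-→d19:-→d20:-→d21:H2 -> H2

== LOOKUPS ==
["H1","H1","H1","H2","H1","H3","H1","H2","H0","H3","H2"]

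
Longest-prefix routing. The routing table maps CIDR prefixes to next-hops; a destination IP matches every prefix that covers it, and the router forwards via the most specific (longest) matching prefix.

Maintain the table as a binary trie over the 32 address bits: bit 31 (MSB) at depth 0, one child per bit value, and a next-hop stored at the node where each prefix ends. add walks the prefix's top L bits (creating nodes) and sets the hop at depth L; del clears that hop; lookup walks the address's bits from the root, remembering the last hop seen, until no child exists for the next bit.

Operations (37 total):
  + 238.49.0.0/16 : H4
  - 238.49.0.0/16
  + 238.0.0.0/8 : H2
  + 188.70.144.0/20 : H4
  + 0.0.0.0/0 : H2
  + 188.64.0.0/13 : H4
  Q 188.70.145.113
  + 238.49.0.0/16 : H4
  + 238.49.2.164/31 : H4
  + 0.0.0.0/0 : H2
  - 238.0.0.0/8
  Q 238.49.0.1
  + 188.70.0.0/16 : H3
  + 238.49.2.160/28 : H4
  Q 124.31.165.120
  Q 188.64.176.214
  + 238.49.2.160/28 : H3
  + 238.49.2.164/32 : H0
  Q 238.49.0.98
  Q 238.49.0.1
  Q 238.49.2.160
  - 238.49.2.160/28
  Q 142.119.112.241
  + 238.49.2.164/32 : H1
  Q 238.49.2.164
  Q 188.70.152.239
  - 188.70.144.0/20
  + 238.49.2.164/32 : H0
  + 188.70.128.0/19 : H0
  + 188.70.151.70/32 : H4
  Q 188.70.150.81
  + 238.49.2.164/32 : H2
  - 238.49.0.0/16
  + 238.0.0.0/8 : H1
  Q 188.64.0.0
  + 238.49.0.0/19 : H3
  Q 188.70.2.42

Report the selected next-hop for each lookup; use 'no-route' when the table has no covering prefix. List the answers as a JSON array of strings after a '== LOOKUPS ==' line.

Trace:
  add 238.49.0.0/16 -> H4 at depth 16
  - 238.49.0.0/16 clear@16
  add 238.0.0.0/8 -> H2 at depth 8
  add 188.70.144.0/20 -> H4 at depth 20
  add 0.0.0.0/0 -> H2 at depth 0
  add 188.64.0.0/13 -> H4 at depth 13
  ? 188.70.145.113  path d0:H2→d1:-→d2:-→d3:-→d4:-→d5:-→d6:-→d7:-→d8:-→d9:-→d10:-→d11:-→d12:-→d13:H4→d14:-→d15:-→d16:-→d17:-→d18:-→d19:-→d20:H4  best=H4
  add 238.49.0.0/16 -> H4 at depth 16
  add 238.49.2.164/31 -> H4 at depth 31
  add 0.0.0.0/0 -> H2 at depth 0
  - 238.0.0.0/8 clear@8
  ? 238.49.0.1  path d0:H2→d1:-→d2:-→d3:-→d4:-→d5:-→d6:-→d7:-→d8:-→d9:-→d10:-→d11:-→d12:-→d13:-→d14:-→d15:-→d16:H4→d17:-→d18:-→d19:-→d20:-→d21:-→d22:-  best=H4
  add 188.70.0.0/16 -> H3 at depth 16
  add 238.49.2.160/28 -> H4 at depth 28
  ? 124.31.165.120  path d0:H2  best=H2
  ? 188.64.176.214  path d0:H2→d1:-→d2:-→d3:-→d4:-→d5:-→d6:-→d7:-→d8:-→d9:-→d10:-→d11:-→d12:-→d13:H4  best=H4
  add 238.49.2.160/28 -> H3 at depth 28
  add 238.49.2.164/32 -> H0 at depth 32
  ? 238.49.0.98  path d0:H2→d1:-→d2:-→d3:-→d4:-→d5:-→d6:-→d7:-→d8:-→d9:-→d10:-→d11:-→d12:-→d13:-→d14:-→d15:-→d16:H4→d17:-→d18:-→d19:-→d20:-→d21:-→d22:-  best=H4
  ? 238.49.0.1  path d0:H2→d1:-→d2:-→d3:-→d4:-→d5:-→d6:-→d7:-→d8:-→d9:-→d10:-→d11:-→d12:-→d13:-→d14:-→d15:-→d16:H4→d17:-→d18:-→d19:-→d20:-→d21:-→d22:-  best=H4
  ? 238.49.2.160  path d0:H2→d1:-→d2:-→d3:-→d4:-→d5:-→d6:-→d7:-→d8:-→d9:-→d10:-→d11:-→d12:-→d13:-→d14:-→d15:-→d16:H4→d17:-→d18:-→d19:-→d20:-→d21:-→d22:-→d23:-→d24:-→d25:-→d26:-→d27:-→d28:H3→d29:-  best=H3
  - 238.49.2.160/28 clear@28
  ? 142.119.112.241  path d0:H2→d1:-→d2:-  best=H2
  add 238.49.2.164/32 -> H1 at depth 32
  ? 238.49.2.164  path d0:H2→d1:-→d2:-→d3:-→d4:-→d5:-→d6:-→d7:-→d8:-→d9:-→d10:-→d11:-→d12:-→d13:-→d14:-→d15:-→d16:H4→d17:-→d18:-→d19:-→d20:-→d21:-→d22:-→d23:-→d24:-→d25:-→d26:-→d27:-→d28:-→d29:-→d30:-→d31:H4→d32:H1  best=H1
  ? 188.70.152.239  path d0:H2→d1:-→d2:-→d3:-→d4:-→d5:-→d6:-→d7:-→d8:-→d9:-→d10:-→d11:-→d12:-→d13:H4→d14:-→d15:-→d16:H3→d17:-→d18:-→d19:-→d20:H4  best=H4
  - 188.70.144.0/20 clear@20
  add 238.49.2.164/32 -> H0 at depth 32
  add 188.70.128.0/19 -> H0 at depth 19
  add 188.70.151.70/32 -> H4 at depth 32
  ? 188.70.150.81  path d0:H2→d1:-→d2:-→d3:-→d4:-→d5:-→d6:-→d7:-→d8:-→d9:-→d10:-→d11:-→d12:-→d13:H4→d14:-→d15:-→d16:H3→d17:-→d18:-→d19:H0→d20:-→d21:-→d22:-→d23:-  best=H0
  add 238.49.2.164/32 -> H2 at depth 32
  - 238.49.0.0/16 clear@16
  add 238.0.0.0/8 -> H1 at depth 8
  ? 188.64.0.0  path d0:H2→d1:-→d2:-→d3:-→d4:-→d5:-→d6:-→d7:-→d8:-→d9:-→d10:-→d11:-→d12:-→d13:H4  best=H4
  add 238.49.0.0/19 -> H3 at depth 19
  ? 188.70.2.42  path d0:H2→d1:-→d2:-→d3:-→d4:-→d5:-→d6:-→d7:-→d8:-→d9:-→d10:-→d11:-→d12:-→d13:H4→d14:-→d15:-→d16:H3  best=H3

== LOOKUPS ==
["H4","H4","H2","H4","H4","H4","H3","H2","H1","H4","H0","H4","H3"]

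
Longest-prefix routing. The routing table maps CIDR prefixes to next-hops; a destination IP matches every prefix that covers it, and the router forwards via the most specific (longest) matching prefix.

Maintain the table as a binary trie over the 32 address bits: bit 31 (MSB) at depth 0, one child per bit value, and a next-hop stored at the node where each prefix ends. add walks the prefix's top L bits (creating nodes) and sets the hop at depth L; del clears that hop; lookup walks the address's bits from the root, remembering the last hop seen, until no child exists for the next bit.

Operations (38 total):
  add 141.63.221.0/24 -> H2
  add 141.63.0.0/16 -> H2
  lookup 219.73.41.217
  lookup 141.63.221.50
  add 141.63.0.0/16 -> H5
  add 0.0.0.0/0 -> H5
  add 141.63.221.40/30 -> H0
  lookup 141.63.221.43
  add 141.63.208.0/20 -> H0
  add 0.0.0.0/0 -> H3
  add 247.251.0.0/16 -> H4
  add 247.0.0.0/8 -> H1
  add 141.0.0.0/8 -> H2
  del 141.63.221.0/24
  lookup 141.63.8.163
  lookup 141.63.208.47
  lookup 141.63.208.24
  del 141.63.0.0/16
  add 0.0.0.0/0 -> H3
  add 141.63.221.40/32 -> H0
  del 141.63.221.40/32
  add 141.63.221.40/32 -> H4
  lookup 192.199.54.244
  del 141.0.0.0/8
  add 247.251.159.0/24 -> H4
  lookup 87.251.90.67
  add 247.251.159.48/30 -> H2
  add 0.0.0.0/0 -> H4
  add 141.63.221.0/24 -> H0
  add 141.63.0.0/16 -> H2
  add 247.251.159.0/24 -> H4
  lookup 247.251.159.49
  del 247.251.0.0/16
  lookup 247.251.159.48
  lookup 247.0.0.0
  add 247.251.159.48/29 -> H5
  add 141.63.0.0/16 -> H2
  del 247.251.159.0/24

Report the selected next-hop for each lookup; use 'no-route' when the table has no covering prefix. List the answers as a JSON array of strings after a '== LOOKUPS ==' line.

Trace:
  add 141.63.221.0/24 -> H2 at depth 24
  add 141.63.0.0/16 -> H2 at depth 16
  Q 219.73.41.217: descend 1 ; hops seen [∅] ; pick no-route
  Q 141.63.221.50: descend 100011010011111111011101 ; hops seen [H2,H2] ; pick H2
  add 141.63.0.0/16 -> H5 at depth 16
  add 0.0.0.0/0 -> H5 at depth 0
  add 141.63.221.40/30 -> H0 at depth 30
  Q 141.63.221.43: descend 100011010011111111011101001010 ; hops seen [H5,H5,H2,H0] ; pick H0
  add 141.63.208.0/20 -> H0 at depth 20
  add 0.0.0.0/0 -> H3 at depth 0
  add 247.251.0.0/16 -> H4 at depth 16
  add 247.0.0.0/8 -> H1 at depth 8
  add 141.0.0.0/8 -> H2 at depth 8
  - 141.63.221.0/24 clear@24
  Q 141.63.8.163: descend 1000110100111111 ; hops seen [H3,H2,H5] ; pick H5
  Q 141.63.208.47: descend 10001101001111111101 ; hops seen [H3,H2,H5,H0] ; pick H0
  Q 141.63.208.24: descend 10001101001111111101 ; hops seen [H3,H2,H5,H0] ; pick H0
  - 141.63.0.0/16 clear@16
  add 0.0.0.0/0 -> H3 at depth 0
  add 141.63.221.40/32 -> H0 at depth 32
  - 141.63.221.40/32 clear@32
  add 141.63.221.40/32 -> H4 at depth 32
  Q 192.199.54.244: descend 11 ; hops seen [H3] ; pick H3
  - 141.0.0.0/8 clear@8
  add 247.251.159.0/24 -> H4 at depth 24
  Q 87.251.90.67: descend ε ; hops seen [H3] ; pick H3
  add 247.251.159.48/30 -> H2 at depth 30
  add 0.0.0.0/0 -> H4 at depth 0
  add 141.63.221.0/24 -> H0 at depth 24
  add 141.63.0.0/16 -> H2 at depth 16
  add 247.251.159.0/24 -> H4 at depth 24
  Q 247.251.159.49: descend 111101111111101110011111001100 ; hops seen [H4,H1,H4,H4,H2] ; pick H2
  - 247.251.0.0/16 clear@16
  Q 247.251.159.48: descend 111101111111101110011111001100 ; hops seen [H4,H1,H4,H2] ; pick H2
  Q 247.0.0.0: descend 11110111 ; hops seen [H4,H1] ; pick H1
  add 247.251.159.48/29 -> H5 at depth 29
  add 141.63.0.0/16 -> H2 at depth 16
  - 247.251.159.0/24 clear@24

== LOOKUPS ==
["no-route","H2","H0","H5","H0","H0","H3","H3","H2","H2","H1"]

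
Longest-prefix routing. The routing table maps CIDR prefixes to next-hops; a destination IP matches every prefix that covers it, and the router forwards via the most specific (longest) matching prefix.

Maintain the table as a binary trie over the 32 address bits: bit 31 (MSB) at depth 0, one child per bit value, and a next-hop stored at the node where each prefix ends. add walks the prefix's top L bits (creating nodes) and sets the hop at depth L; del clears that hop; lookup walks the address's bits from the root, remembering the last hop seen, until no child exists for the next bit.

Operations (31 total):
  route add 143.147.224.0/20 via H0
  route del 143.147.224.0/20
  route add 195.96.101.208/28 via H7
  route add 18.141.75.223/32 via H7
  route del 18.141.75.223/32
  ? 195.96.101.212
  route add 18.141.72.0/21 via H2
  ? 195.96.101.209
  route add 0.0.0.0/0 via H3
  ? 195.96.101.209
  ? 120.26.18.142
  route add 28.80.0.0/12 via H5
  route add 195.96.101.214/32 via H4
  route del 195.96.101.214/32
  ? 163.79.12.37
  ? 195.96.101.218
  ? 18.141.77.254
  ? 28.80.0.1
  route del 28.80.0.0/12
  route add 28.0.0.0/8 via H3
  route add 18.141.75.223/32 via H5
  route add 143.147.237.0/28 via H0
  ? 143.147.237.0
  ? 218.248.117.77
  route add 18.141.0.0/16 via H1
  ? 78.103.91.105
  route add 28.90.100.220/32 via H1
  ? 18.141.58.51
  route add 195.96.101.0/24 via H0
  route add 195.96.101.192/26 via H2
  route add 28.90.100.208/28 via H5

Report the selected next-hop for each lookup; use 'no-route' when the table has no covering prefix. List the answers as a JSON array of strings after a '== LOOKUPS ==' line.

Apply in order:
  add 143.147.224.0/20 -> H0 at depth 20
  - 143.147.224.0/20 clear@20
  add 195.96.101.208/28 -> H7 at depth 28
  add 18.141.75.223/32 -> H7 at depth 32
  - 18.141.75.223/32 clear@32
  Q 195.96.101.212: descend 1100001101100000011001011101 ; hops seen [H7] ; pick H7
  add 18.141.72.0/21 -> H2 at depth 21
  Q 195.96.101.209: descend 1100001101100000011001011101 ; hops seen [H7] ; pick H7
  add 0.0.0.0/0 -> H3 at depth 0
  Q 195.96.101.209: descend 1100001101100000011001011101 ; hops seen [H3,H7] ; pick H7
  Q 120.26.18.142: descend 0 ; hops seen [H3] ; pick H3
  add 28.80.0.0/12 -> H5 at depth 12
  add 195.96.101.214/32 -> H4 at depth 32
  - 195.96.101.214/32 clear@32
  Q 163.79.12.37: descend 10 ; hops seen [H3] ; pick H3
  Q 195.96.101.218: descend 1100001101100000011001011101 ; hops seen [H3,H7] ; pick H7
  Q 18.141.77.254: descend 000100101000110101001 ; hops seen [H3,H2] ; pick H2
  Q 28.80.0.1: descend 000111000101 ; hops seen [H3,H5] ; pick H5
  - 28.80.0.0/12 clear@12
  add 28.0.0.0/8 -> H3 at depth 8
  add 18.141.75.223/32 -> H5 at depth 32
  add 143.147.237.0/28 -> H0 at depth 28
  Q 143.147.237.0: descend 1000111110010011111011010000 ; hops seen [H3,H0] ; pick H0
  Q 218.248.117.77: descend 110 ; hops seen [H3] ; pick H3
  add 18.141.0.0/16 -> H1 at depth 16
  Q 78.103.91.105: descend 0 ; hops seen [H3] ; pick H3
  add 28.90.100.220/32 -> H1 at depth 32
  Q 18.141.58.51: descend 00010010100011010 ; hops seen [H3,H1] ; pick H1
  add 195.96.101.0/24 -> H0 at depth 24
  add 195.96.101.192/26 -> H2 at depth 26
  add 28.90.100.208/28 -> H5 at depth 28

== LOOKUPS ==
["H7","H7","H7","H3","H3","H7","H2","H5","H0","H3","H3","H1"]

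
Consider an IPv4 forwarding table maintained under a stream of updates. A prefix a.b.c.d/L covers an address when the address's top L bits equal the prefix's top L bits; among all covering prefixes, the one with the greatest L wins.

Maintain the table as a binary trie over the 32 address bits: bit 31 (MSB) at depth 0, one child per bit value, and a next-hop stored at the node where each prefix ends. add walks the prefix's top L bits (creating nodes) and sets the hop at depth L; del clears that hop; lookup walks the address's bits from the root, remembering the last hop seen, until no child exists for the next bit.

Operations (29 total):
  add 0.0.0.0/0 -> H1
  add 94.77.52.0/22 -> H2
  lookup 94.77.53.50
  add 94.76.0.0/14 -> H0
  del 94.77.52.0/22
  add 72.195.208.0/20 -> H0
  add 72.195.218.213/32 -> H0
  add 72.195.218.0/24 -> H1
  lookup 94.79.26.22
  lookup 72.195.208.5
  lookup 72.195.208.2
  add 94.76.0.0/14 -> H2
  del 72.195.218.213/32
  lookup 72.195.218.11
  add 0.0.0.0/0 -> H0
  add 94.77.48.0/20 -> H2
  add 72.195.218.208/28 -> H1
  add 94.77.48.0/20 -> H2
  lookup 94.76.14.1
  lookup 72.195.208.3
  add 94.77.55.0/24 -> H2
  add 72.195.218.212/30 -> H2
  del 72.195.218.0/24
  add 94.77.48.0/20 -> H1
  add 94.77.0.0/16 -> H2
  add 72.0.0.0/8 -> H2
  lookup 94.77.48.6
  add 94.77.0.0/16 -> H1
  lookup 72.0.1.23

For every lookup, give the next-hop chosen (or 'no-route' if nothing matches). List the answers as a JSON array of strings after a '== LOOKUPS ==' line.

Trace:
  + 0.0.0.0/0 (H1) depth=0
  + 94.77.52.0/22 (H2) depth=22
  ? 94.77.53.50  path d0:H1→d1:-→d2:-→d3:-→d4:-→d5:-→d6:-→d7:-→d8:-→d9:-→d10:-→d11:-→d12:-→d13:-→d14:-→d15:-→d16:-→d17:-→d18:-→d19:-→d20:-→d21:-→d22:H2  best=H2
  + 94.76.0.0/14 (H0) depth=14
  - 94.77.52.0/22 clear@22
  + 72.195.208.0/20 (H0) depth=20
  + 72.195.218.213/32 (H0) depth=32
  + 72.195.218.0/24 (H1) depth=24
  ? 94.79.26.22  path d0:H1→d1:-→d2:-→d3:-→d4:-→d5:-→d6:-→d7:-→d8:-→d9:-→d10:-→d11:-→d12:-→d13:-→d14:H0  best=H0
  ? 72.195.208.5  path d0:H1→d1:-→d2:-→d3:-→d4:-→d5:-→d6:-→d7:-→d8:-→d9:-→d10:-→d11:-→d12:-→d13:-→d14:-→d15:-→d16:-→d17:-→d18:-→d19:-→d20:H0  best=H0
  ? 72.195.208.2  path d0:H1→d1:-→d2:-→d3:-→d4:-→d5:-→d6:-→d7:-→d8:-→d9:-→d10:-→d11:-→d12:-→d13:-→d14:-→d15:-→d16:-→d17:-→d18:-→d19:-→d20:H0  best=H0
  + 94.76.0.0/14 (H2) depth=14
  - 72.195.218.213/32 clear@32
  ? 72.195.218.11  path d0:H1→d1:-→d2:-→d3:-→d4:-→d5:-→d6:-→d7:-→d8:-→d9:-→d10:-→d11:-→d12:-→d13:-→d14:-→d15:-→d16:-→d17:-→d18:-→d19:-→d20:H0→d21:-→d22:-→d23:-→d24:H1  best=H1
  + 0.0.0.0/0 (H0) depth=0
  + 94.77.48.0/20 (H2) depth=20
  + 72.195.218.208/28 (H1) depth=28
  + 94.77.48.0/20 (H2) depth=20
  ? 94.76.14.1  path d0:H0→d1:-→d2:-→d3:-→d4:-→d5:-→d6:-→d7:-→d8:-→d9:-→d10:-→d11:-→d12:-→d13:-→d14:H2→d15:-  best=H2
  ? 72.195.208.3  path d0:H0→d1:-→d2:-→d3:-→d4:-→d5:-→d6:-→d7:-→d8:-→d9:-→d10:-→d11:-→d12:-→d13:-→d14:-→d15:-→d16:-→d17:-→d18:-→d19:-→d20:H0  best=H0
  + 94.77.55.0/24 (H2) depth=24
  + 72.195.218.212/30 (H2) depth=30
  - 72.195.218.0/24 clear@24
  + 94.77.48.0/20 (H1) depth=20
  + 94.77.0.0/16 (H2) depth=16
  + 72.0.0.0/8 (H2) depth=8
  ? 94.77.48.6  path d0:H0→d1:-→d2:-→d3:-→d4:-→d5:-→d6:-→d7:-→d8:-→d9:-→d10:-→d11:-→d12:-→d13:-→d14:H2→d15:-→d16:H2→d17:-→d18:-→d19:-→d20:H1→d21:-  best=H1
  + 94.77.0.0/16 (H1) depth=16
  ? 72.0.1.23  path d0:H0→d1:-→d2:-→d3:-→d4:-→d5:-→d6:-→d7:-→d8:H2  best=H2

== LOOKUPS ==
["H2","H0","H0","H0","H1","H2","H0","H1","H2"]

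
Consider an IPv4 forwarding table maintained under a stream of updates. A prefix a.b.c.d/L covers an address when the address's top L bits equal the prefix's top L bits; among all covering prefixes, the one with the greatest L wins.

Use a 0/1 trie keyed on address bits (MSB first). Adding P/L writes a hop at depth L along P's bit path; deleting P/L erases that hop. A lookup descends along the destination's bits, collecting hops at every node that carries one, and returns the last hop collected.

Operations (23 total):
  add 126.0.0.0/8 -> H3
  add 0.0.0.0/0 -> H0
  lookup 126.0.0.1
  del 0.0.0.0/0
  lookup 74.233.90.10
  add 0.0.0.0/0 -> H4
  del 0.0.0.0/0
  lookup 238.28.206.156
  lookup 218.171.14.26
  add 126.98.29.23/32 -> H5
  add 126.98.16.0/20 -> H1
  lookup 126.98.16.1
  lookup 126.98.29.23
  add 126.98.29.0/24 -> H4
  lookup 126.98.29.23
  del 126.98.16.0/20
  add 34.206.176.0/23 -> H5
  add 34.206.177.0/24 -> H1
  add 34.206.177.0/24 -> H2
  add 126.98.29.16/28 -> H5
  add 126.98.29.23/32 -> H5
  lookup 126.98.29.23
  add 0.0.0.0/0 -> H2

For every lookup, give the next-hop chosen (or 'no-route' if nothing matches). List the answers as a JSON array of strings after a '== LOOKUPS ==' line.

Trace:
  + 126.0.0.0/8 (H3) depth=8
  + 0.0.0.0/0 (H0) depth=0
  ? 126.0.0.1  path d0:H0→d1:-→d2:-→d3:-→d4:-→d5:-→d6:-→d7:-→d8:H3  best=H3
  del 0.0.0.0/0 (clear depth 0)
  ? 74.233.90.10  path d0:-→d1:-→d2:-  best=no-route
  + 0.0.0.0/0 (H4) depth=0
  del 0.0.0.0/0 (clear depth 0)
  ? 238.28.206.156  path d0:-  best=no-route
  ? 218.171.14.26  path d0:-  best=no-route
  + 126.98.29.23/32 (H5) depth=32
  + 126.98.16.0/20 (H1) depth=20
  ? 126.98.16.1  path d0:-→d1:-→d2:-→d3:-→d4:-→d5:-→d6:-→d7:-→d8:H3→d9:-→d10:-→d11:-→d12:-→d13:-→d14:-→d15:-→d16:-→d17:-→d18:-→d19:-→d20:H1  best=H1
  ? 126.98.29.23  path d0:-→d1:-→d2:-→d3:-→d4:-→d5:-→d6:-→d7:-→d8:H3→d9:-→d10:-→d11:-→d12:-→d13:-→d14:-→d15:-→d16:-→d17:-→d18:-→d19:-→d20:H1→d21:-→d22:-→d23:-→d24:-→d25:-→d26:-→d27:-→d28:-→d29:-→d30:-→d31:-→d32:H5  best=H5
  + 126.98.29.0/24 (H4) depth=24
  ? 126.98.29.23  path d0:-→d1:-→d2:-→d3:-→d4:-→d5:-→d6:-→d7:-→d8:H3→d9:-→d10:-→d11:-→d12:-→d13:-→d14:-→d15:-→d16:-→d17:-→d18:-→d19:-→d20:H1→d21:-→d22:-→d23:-→d24:H4→d25:-→d26:-→d27:-→d28:-→d29:-→d30:-→d31:-→d32:H5  best=H5
  del 126.98.16.0/20 (clear depth 20)
  + 34.206.176.0/23 (H5) depth=23
  + 34.206.177.0/24 (H1) depth=24
  + 34.206.177.0/24 (H2) depth=24
  + 126.98.29.16/28 (H5) depth=28
  + 126.98.29.23/32 (H5) depth=32
  ? 126.98.29.23  path d0:-→d1:-→d2:-→d3:-→d4:-→d5:-→d6:-→d7:-→d8:H3→d9:-→d10:-→d11:-→d12:-→d13:-→d14:-→d15:-→d16:-→d17:-→d18:-→d19:-→d20:-→d21:-→d22:-→d23:-→d24:H4→d25:-→d26:-→d27:-→d28:H5→d29:-→d30:-→d31:-→d32:H5  best=H5
  + 0.0.0.0/0 (H2) depth=0

== LOOKUPS ==
["H3","no-route","no-route","no-route","H1","H5","H5","H5"]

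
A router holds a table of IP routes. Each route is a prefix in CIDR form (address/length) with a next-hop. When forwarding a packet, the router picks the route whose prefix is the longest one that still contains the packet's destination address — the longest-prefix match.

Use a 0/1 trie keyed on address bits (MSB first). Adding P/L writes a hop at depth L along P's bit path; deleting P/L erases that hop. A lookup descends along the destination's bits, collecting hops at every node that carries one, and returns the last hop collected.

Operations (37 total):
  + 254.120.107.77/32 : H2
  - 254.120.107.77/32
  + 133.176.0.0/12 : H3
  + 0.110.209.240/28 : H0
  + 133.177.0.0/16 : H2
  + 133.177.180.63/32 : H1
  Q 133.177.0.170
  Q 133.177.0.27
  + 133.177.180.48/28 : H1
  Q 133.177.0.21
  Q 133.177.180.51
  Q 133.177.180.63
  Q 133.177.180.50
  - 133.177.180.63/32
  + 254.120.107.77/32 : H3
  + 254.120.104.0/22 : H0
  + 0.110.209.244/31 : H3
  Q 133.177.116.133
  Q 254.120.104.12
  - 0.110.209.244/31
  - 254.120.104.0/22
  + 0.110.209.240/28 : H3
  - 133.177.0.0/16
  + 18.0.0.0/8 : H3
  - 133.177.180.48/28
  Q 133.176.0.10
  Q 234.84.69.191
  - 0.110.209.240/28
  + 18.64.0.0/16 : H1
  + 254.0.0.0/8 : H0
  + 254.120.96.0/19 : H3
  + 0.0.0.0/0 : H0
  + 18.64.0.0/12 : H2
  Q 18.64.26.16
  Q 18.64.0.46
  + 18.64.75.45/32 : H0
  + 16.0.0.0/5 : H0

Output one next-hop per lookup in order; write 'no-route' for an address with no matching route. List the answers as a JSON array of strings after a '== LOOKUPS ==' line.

Trace:
  + 254.120.107.77/32 (H2) depth=32
  - 254.120.107.77/32 clear@32
  + 133.176.0.0/12 (H3) depth=12
  + 0.110.209.240/28 (H0) depth=28
  + 133.177.0.0/16 (H2) depth=16
  + 133.177.180.63/32 (H1) depth=32
  Q 133.177.0.170: descend 1000010110110001 ; hops seen [H3,H2] ; pick H2
  Q 133.177.0.27: descend 1000010110110001 ; hops seen [H3,H2] ; pick H2
  + 133.177.180.48/28 (H1) depth=28
  Q 133.177.0.21: descend 1000010110110001 ; hops seen [H3,H2] ; pick H2
  Q 133.177.180.51: descend 1000010110110001101101000011 ; hops seen [H3,H2,H1] ; pick H1
  Q 133.177.180.63: descend 10000101101100011011010000111111 ; hops seen [H3,H2,H1,H1] ; pick H1
  Q 133.177.180.50: descend 1000010110110001101101000011 ; hops seen [H3,H2,H1] ; pick H1
  - 133.177.180.63/32 clear@32
  + 254.120.107.77/32 (H3) depth=32
  + 254.120.104.0/22 (H0) depth=22
  + 0.110.209.244/31 (H3) depth=31
  Q 133.177.116.133: descend 1000010110110001 ; hops seen [H3,H2] ; pick H2
  Q 254.120.104.12: descend 1111111001111000011010 ; hops seen [H0] ; pick H0
  - 0.110.209.244/31 clear@31
  - 254.120.104.0/22 clear@22
  + 0.110.209.240/28 (H3) depth=28
  - 133.177.0.0/16 clear@16
  + 18.0.0.0/8 (H3) depth=8
  - 133.177.180.48/28 clear@28
  Q 133.176.0.10: descend 100001011011000 ; hops seen [H3] ; pick H3
  Q 234.84.69.191: descend 111 ; hops seen [∅] ; pick no-route
  - 0.110.209.240/28 clear@28
  + 18.64.0.0/16 (H1) depth=16
  + 254.0.0.0/8 (H0) depth=8
  + 254.120.96.0/19 (H3) depth=19
  + 0.0.0.0/0 (H0) depth=0
  + 18.64.0.0/12 (H2) depth=12
  Q 18.64.26.16: descend 0001001001000000 ; hops seen [H0,H3,H2,H1] ; pick H1
  Q 18.64.0.46: descend 0001001001000000 ; hops seen [H0,H3,H2,H1] ; pick H1
  + 18.64.75.45/32 (H0) depth=32
  + 16.0.0.0/5 (H0) depth=5

== LOOKUPS ==
["H2","H2","H2","H1","H1","H1","H2","H0","H3","no-route","H1","H1"]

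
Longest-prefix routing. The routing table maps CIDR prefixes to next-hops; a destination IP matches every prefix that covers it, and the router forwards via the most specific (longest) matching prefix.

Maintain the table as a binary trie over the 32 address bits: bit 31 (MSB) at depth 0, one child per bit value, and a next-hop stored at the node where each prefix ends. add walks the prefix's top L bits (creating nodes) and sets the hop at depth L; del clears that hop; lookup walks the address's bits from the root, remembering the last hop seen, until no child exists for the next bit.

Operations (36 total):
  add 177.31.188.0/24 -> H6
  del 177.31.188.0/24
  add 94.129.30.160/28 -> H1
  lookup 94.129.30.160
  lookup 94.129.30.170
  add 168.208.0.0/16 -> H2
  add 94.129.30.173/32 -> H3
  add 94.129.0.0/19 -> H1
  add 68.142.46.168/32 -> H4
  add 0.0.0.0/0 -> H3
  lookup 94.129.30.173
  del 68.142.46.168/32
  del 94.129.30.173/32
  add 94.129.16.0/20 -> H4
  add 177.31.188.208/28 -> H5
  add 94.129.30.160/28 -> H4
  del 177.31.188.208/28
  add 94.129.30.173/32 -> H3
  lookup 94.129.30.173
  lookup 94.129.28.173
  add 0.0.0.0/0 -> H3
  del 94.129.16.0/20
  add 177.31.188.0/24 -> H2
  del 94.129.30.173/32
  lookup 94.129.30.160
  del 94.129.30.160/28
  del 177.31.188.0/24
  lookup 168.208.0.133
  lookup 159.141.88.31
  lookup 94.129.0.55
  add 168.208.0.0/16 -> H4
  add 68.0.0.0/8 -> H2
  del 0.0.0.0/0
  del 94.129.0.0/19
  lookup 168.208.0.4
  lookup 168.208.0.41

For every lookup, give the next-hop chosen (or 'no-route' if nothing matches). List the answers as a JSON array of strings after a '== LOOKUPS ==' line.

Apply in order:
  + 177.31.188.0/24 (H6) depth=24
  - 177.31.188.0/24 clear@24
  + 94.129.30.160/28 (H1) depth=28
  Q 94.129.30.160: descend 0101111010000001000111101010 ; hops seen [H1] ; pick H1
  Q 94.129.30.170: descend 0101111010000001000111101010 ; hops seen [H1] ; pick H1
  + 168.208.0.0/16 (H2) depth=16
  + 94.129.30.173/32 (H3) depth=32
  + 94.129.0.0/19 (H1) depth=19
  + 68.142.46.168/32 (H4) depth=32
  + 0.0.0.0/0 (H3) depth=0
  Q 94.129.30.173: descend 01011110100000010001111010101101 ; hops seen [H3,H1,H1,H3] ; pick H3
  - 68.142.46.168/32 clear@32
  - 94.129.30.173/32 clear@32
  + 94.129.16.0/20 (H4) depth=20
  + 177.31.188.208/28 (H5) depth=28
  + 94.129.30.160/28 (H4) depth=28
  - 177.31.188.208/28 clear@28
  + 94.129.30.173/32 (H3) depth=32
  Q 94.129.30.173: descend 01011110100000010001111010101101 ; hops seen [H3,H1,H4,H4,H3] ; pick H3
  Q 94.129.28.173: descend 0101111010000001000111 ; hops seen [H3,H1,H4] ; pick H4
  + 0.0.0.0/0 (H3) depth=0
  - 94.129.16.0/20 clear@20
  + 177.31.188.0/24 (H2) depth=24
  - 94.129.30.173/32 clear@32
  Q 94.129.30.160: descend 0101111010000001000111101010 ; hops seen [H3,H1,H4] ; pick H4
  - 94.129.30.160/28 clear@28
  - 177.31.188.0/24 clear@24
  Q 168.208.0.133: descend 1010100011010000 ; hops seen [H3,H2] ; pick H2
  Q 159.141.88.31: descend 10 ; hops seen [H3] ; pick H3
  Q 94.129.0.55: descend 0101111010000001000 ; hops seen [H3,H1] ; pick H1
  + 168.208.0.0/16 (H4) depth=16
  + 68.0.0.0/8 (H2) depth=8
  - 0.0.0.0/0 clear@0
  - 94.129.0.0/19 clear@19
  Q 168.208.0.4: descend 1010100011010000 ; hops seen [H4] ; pick H4
  Q 168.208.0.41: descend 1010100011010000 ; hops seen [H4] ; pick H4

== LOOKUPS ==
["H1","H1","H3","H3","H4","H4","H2","H3","H1","H4","H4"]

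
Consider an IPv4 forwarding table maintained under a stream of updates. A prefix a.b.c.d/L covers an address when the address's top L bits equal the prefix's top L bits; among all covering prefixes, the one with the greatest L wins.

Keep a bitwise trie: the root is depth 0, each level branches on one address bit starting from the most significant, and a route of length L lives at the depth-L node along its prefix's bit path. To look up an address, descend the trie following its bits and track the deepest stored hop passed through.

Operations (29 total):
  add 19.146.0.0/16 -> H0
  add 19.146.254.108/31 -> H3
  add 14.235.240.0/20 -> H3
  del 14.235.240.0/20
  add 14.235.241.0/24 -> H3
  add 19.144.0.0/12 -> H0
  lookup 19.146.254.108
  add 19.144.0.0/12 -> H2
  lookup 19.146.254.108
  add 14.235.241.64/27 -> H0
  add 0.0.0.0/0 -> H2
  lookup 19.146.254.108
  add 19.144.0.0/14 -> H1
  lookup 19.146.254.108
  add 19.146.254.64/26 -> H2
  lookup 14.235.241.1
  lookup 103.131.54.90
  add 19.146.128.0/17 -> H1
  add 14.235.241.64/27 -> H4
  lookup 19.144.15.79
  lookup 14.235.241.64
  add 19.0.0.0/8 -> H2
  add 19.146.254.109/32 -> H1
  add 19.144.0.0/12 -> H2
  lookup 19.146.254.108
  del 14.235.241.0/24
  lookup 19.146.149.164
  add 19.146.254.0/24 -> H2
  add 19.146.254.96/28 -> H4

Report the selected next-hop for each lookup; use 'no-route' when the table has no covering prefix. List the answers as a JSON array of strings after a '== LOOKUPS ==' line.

Process each operation:
  + 19.146.0.0/16 (H0) depth=16
  + 19.146.254.108/31 (H3) depth=31
  + 14.235.240.0/20 (H3) depth=20
  del 14.235.240.0/20 (clear depth 20)
  + 14.235.241.0/24 (H3) depth=24
  + 19.144.0.0/12 (H0) depth=12
  lookup 19.146.254.108: bits 0001001110010010111111100110110 walk d0:-→d1:-→d2:-→d3:-→d4:-→d5:-→d6:-→d7:-→d8:-→d9:-→d10:-→d11:-→d12:H0→d13:-→d14:-→d15:-→d16:H0→d17:-→d18:-→d19:-→d20:-→d21:-→d22:-→d23:-→d24:-→d25:-→d26:-→d27:-→d28:-→d29:-→d30:-→d31:H3 -> H3
  + 19.144.0.0/12 (H2) depth=12
  lookup 19.146.254.108: bits 0001001110010010111111100110110 walk d0:-→d1:-→d2:-→d3:-→d4:-→d5:-→d6:-→d7:-→d8:-→d9:-→d10:-→d11:-→d12:H2→d13:-→d14:-→d15:-→d16:H0→d17:-→d18:-→d19:-→d20:-→d21:-→d22:-→d23:-→d24:-→d25:-→d26:-→d27:-→d28:-→d29:-→d30:-→d31:H3 -> H3
  + 14.235.241.64/27 (H0) depth=27
  + 0.0.0.0/0 (H2) depth=0
  lookup 19.146.254.108: bits 0001001110010010111111100110110 walk d0:H2→d1:-→d2:-→d3:-→d4:-→d5:-→d6:-→d7:-→d8:-→d9:-→d10:-→d11:-→d12:H2→d13:-→d14:-→d15:-→d16:H0→d17:-→d18:-→d19:-→d20:-→d21:-→d22:-→d23:-→d24:-→d25:-→d26:-→d27:-→d28:-→d29:-→d30:-→d31:H3 -> H3
  + 19.144.0.0/14 (H1) depth=14
  lookup 19.146.254.108: bits 0001001110010010111111100110110 walk d0:H2→d1:-→d2:-→d3:-→d4:-→d5:-→d6:-→d7:-→d8:-→d9:-→d10:-→d11:-→d12:H2→d13:-→d14:H1→d15:-→d16:H0→d17:-→d18:-→d19:-→d20:-→d21:-→d22:-→d23:-→d24:-→d25:-→d26:-→d27:-→d28:-→d29:-→d30:-→d31:H3 -> H3
  + 19.146.254.64/26 (H2) depth=26
  lookup 14.235.241.1: bits 0000111011101011111100010 walk d0:H2→d1:-→d2:-→d3:-→d4:-→d5:-→d6:-→d7:-→d8:-→d9:-→d10:-→d11:-→d12:-→d13:-→d14:-→d15:-→d16:-→d17:-→d18:-→d19:-→d20:-→d21:-→d22:-→d23:-→d24:H3→d25:- -> H3
  lookup 103.131.54.90: bits 0 walk d0:H2→d1:- -> H2
  + 19.146.128.0/17 (H1) depth=17
  + 14.235.241.64/27 (H4) depth=27
  lookup 19.144.15.79: bits 00010011100100 walk d0:H2→d1:-→d2:-→d3:-→d4:-→d5:-→d6:-→d7:-→d8:-→d9:-→d10:-→d11:-→d12:H2→d13:-→d14:H1 -> H1
  lookup 14.235.241.64: bits 000011101110101111110001010 walk d0:H2→d1:-→d2:-→d3:-→d4:-→d5:-→d6:-→d7:-→d8:-→d9:-→d10:-→d11:-→d12:-→d13:-→d14:-→d15:-→d16:-→d17:-→d18:-→d19:-→d20:-→d21:-→d22:-→d23:-→d24:H3→d25:-→d26:-→d27:H4 -> H4
  + 19.0.0.0/8 (H2) depth=8
  + 19.146.254.109/32 (H1) depth=32
  + 19.144.0.0/12 (H2) depth=12
  lookup 19.146.254.108: bits 0001001110010010111111100110110 walk d0:H2→d1:-→d2:-→d3:-→d4:-→d5:-→d6:-→d7:-→d8:H2→d9:-→d10:-→d11:-→d12:H2→d13:-→d14:H1→d15:-→d16:H0→d17:H1→d18:-→d19:-→d20:-→d21:-→d22:-→d23:-→d24:-→d25:-→d26:H2→d27:-→d28:-→d29:-→d30:-→d31:H3 -> H3
  del 14.235.241.0/24 (clear depth 24)
  lookup 19.146.149.164: bits 00010011100100101 walk d0:H2→d1:-→d2:-→d3:-→d4:-→d5:-→d6:-→d7:-→d8:H2→d9:-→d10:-→d11:-→d12:H2→d13:-→d14:H1→d15:-→d16:H0→d17:H1 -> H1
  + 19.146.254.0/24 (H2) depth=24
  + 19.146.254.96/28 (H4) depth=28

== LOOKUPS ==
["H3","H3","H3","H3","H3","H2","H1","H4","H3","H1"]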